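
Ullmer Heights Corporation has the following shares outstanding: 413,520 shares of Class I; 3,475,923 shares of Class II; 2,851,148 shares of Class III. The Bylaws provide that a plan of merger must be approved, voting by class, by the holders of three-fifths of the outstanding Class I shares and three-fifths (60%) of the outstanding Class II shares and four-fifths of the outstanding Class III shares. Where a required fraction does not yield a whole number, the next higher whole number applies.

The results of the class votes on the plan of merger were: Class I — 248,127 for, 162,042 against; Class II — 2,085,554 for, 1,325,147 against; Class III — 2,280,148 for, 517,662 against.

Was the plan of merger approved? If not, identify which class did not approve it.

Not approved — the Class III shares did not give the required vote.

Class I: 3/5 of 413520 = 248112; 248,112 required, 248,127 in favor — approved.
Class II: 3/5 of 3475923 = 2085553.80, rounded up to 2085554; 2,085,554 required, 2,085,554 in favor — approved.
Class III: 4/5 of 2851148 = 2280918.40, rounded up to 2280919; 2,280,919 required, 2,280,148 in favor — not approved.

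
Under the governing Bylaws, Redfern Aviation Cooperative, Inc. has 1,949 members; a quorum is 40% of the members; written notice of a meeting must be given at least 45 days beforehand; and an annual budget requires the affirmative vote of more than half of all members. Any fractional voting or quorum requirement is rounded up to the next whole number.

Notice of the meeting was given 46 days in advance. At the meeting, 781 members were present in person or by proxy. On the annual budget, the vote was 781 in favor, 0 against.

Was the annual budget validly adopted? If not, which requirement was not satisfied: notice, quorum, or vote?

Invalid — vote requirement not satisfied.

Notice: 46 days given; 45 required. Satisfied.
Quorum: 40% of 1,949 = 779.60, rounded up to 780; 781 present. Satisfied.
Vote: requires a majority of all members (1,949); a majority of 1949 is 975, so 975 needed; 781 in favor. Not satisfied.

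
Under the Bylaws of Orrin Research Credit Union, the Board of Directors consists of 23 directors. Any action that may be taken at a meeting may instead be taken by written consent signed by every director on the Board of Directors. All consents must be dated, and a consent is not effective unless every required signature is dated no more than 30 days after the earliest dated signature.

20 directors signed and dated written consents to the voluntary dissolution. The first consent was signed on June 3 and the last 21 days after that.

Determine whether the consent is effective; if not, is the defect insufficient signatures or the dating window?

Not effective — insufficient signatures.

Signatures required: every one of 23 — unanimous means all 23, so 23 needed; 20 signed. Insufficient.
Dating window: the latest signature is 21 days after the earliest; the limit is 30 days. Within the window.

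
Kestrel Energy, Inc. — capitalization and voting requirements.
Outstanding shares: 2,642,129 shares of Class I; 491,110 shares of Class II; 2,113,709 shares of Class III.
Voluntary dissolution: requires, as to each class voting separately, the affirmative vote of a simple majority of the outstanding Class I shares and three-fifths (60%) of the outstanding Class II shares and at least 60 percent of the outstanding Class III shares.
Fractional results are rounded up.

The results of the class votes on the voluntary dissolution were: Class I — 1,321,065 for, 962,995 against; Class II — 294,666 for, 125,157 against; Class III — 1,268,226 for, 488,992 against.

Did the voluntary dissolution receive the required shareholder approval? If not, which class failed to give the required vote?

Approved — every class gave the required vote.

Class I: a majority of 2642129 is 1321065; 1,321,065 required, 1,321,065 in favor — approved.
Class II: 3/5 of 491110 = 294666; 294,666 required, 294,666 in favor — approved.
Class III: 3/5 of 2113709 = 1268225.40, rounded up to 1268226; 1,268,226 required, 1,268,226 in favor — approved.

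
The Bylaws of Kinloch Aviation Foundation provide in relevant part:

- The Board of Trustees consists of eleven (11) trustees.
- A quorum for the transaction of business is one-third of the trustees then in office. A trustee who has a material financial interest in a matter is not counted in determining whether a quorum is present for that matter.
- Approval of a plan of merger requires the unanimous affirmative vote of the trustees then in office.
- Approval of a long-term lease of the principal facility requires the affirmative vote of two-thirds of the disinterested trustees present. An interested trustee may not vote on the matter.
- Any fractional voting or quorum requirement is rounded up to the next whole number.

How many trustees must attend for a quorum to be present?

1/3 of 11 = 3.67, rounded up to 4.

4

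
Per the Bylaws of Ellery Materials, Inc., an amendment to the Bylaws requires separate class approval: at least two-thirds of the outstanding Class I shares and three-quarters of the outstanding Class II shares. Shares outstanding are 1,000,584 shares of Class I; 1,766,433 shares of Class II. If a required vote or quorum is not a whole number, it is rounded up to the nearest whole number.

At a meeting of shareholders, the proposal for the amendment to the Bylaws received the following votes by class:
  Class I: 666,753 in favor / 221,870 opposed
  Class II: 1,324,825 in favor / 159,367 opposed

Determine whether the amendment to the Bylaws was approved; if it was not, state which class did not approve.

Class I: 2/3 of 1000584 = 667056; 667,056 required, 666,753 in favor — not approved.
Class II: 3/4 of 1766433 = 1324824.75, rounded up to 1324825; 1,324,825 required, 1,324,825 in favor — approved.

Not approved — the Class I shares did not give the required vote.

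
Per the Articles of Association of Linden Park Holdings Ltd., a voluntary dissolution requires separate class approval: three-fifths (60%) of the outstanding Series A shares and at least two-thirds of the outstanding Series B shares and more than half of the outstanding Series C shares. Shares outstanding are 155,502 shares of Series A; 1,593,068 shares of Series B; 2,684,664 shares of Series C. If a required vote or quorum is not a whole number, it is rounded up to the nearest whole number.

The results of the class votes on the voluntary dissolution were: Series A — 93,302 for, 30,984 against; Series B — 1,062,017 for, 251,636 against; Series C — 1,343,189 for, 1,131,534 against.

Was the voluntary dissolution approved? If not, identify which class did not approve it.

Series A: 3/5 of 155502 = 93301.20, rounded up to 93302; 93,302 required, 93,302 in favor — approved.
Series B: 2/3 of 1593068 = 1062045.33, rounded up to 1062046; 1,062,046 required, 1,062,017 in favor — not approved.
Series C: a majority of 2684664 is 1342333; 1,342,333 required, 1,343,189 in favor — approved.

Not approved — the Series B shares did not give the required vote.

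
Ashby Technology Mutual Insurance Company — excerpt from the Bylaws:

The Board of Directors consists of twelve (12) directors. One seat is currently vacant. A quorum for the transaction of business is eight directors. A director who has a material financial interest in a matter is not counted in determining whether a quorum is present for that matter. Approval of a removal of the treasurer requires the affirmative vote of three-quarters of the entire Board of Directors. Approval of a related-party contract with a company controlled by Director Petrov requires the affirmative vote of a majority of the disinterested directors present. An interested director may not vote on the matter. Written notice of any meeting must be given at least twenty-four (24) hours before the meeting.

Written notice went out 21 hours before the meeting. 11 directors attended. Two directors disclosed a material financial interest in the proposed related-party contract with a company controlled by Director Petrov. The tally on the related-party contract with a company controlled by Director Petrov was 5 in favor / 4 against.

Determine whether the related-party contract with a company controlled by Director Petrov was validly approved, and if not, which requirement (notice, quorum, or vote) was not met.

Notice: 21 hours given; 24 required (21 < 24). Not satisfied.
Quorum: 11 present, but the 2 interested directors do not count, leaving 9. Quorum is 8. Satisfied.
Vote: the related-party contract with a company controlled by Director Petrov requires a majority of the disinterested directors present (11 − 2 = 9). A majority of 9 is 5, so 5 affirmative votes are needed; 5 voted in favor. Satisfied.

Invalid — notice requirement not satisfied.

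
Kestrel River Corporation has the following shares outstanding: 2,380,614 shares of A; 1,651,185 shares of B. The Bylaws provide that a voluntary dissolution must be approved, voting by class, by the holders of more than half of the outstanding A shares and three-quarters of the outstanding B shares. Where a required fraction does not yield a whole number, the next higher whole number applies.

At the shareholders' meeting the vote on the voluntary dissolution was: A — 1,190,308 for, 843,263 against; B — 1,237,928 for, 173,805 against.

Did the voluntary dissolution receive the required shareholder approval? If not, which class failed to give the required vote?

Not approved — the B shares did not give the required vote.

A: a majority of 2380614 is 1190308; 1,190,308 required, 1,190,308 in favor — approved.
B: 3/4 of 1651185 = 1238388.75, rounded up to 1238389; 1,238,389 required, 1,237,928 in favor — not approved.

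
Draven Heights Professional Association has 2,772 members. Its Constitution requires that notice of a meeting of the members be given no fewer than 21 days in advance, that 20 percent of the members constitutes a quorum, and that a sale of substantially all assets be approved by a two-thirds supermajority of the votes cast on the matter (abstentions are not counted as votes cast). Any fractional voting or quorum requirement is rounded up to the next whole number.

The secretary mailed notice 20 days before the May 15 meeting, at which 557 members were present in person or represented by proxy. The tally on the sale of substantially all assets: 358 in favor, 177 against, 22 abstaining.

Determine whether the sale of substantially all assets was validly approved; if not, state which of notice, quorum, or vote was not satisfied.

Notice: 20 days given; 21 required. Not satisfied.
Quorum: 20% of 2,772 = 554.40, rounded up to 555; 557 present. Satisfied.
Vote: requires two-thirds of the votes cast (557 − 22 abstaining = 535); 2/3 of 535 = 356.67, rounded up to 357, so 357 needed; 358 in favor. Satisfied.

Invalid — notice requirement not satisfied.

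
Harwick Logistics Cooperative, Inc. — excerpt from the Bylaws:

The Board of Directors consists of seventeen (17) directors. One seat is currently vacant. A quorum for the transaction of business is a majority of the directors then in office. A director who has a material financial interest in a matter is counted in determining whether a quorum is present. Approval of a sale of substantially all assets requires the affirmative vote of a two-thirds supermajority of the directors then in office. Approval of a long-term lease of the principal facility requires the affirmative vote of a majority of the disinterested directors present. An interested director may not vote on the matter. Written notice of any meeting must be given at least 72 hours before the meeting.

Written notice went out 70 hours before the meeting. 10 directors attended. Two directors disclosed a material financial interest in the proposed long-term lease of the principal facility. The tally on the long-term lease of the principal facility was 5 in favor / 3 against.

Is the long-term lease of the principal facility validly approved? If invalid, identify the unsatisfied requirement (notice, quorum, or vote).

Notice: 70 hours given; 72 required (70 < 72). Not satisfied.
Quorum: 10 present (interested directors count toward quorum); quorum is 9. Satisfied.
Vote: the long-term lease of the principal facility requires a majority of the disinterested directors present (10 − 2 = 8). A majority of 8 is 5, so 5 affirmative votes are needed; 5 voted in favor. Satisfied.

Invalid — notice requirement not satisfied.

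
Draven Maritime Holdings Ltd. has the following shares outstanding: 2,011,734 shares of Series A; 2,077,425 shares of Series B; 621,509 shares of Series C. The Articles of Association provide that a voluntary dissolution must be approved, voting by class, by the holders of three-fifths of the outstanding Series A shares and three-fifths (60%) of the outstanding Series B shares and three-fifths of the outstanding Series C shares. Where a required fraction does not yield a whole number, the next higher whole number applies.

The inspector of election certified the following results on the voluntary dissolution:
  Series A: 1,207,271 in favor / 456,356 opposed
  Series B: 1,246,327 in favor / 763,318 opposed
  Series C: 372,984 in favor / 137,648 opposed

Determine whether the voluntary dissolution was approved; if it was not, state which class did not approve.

Series A: 3/5 of 2011734 = 1207040.40, rounded up to 1207041; 1,207,041 required, 1,207,271 in favor — approved.
Series B: 3/5 of 2077425 = 1246455; 1,246,455 required, 1,246,327 in favor — not approved.
Series C: 3/5 of 621509 = 372905.40, rounded up to 372906; 372,906 required, 372,984 in favor — approved.

Not approved — the Series B shares did not give the required vote.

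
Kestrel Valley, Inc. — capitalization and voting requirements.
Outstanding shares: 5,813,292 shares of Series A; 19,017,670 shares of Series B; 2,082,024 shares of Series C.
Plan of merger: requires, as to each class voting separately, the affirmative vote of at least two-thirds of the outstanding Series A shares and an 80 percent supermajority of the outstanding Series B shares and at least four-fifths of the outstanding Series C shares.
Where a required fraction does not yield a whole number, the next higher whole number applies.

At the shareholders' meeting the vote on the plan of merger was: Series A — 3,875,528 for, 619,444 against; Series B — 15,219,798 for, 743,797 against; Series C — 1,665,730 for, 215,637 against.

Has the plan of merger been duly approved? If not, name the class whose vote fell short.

Series A: 2/3 of 5813292 = 3875528; 3,875,528 required, 3,875,528 in favor — approved.
Series B: 4/5 of 19017670 = 15214136; 15,214,136 required, 15,219,798 in favor — approved.
Series C: 4/5 of 2082024 = 1665619.20, rounded up to 1665620; 1,665,620 required, 1,665,730 in favor — approved.

Approved — every class gave the required vote.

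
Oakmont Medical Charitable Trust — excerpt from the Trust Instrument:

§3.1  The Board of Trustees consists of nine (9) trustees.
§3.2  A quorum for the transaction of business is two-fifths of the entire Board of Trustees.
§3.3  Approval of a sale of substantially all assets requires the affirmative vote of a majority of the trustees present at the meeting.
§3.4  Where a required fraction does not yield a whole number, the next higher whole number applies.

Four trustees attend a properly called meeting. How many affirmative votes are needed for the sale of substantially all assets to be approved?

3

The sale of substantially all assets requires a majority of the trustees present (4).
A majority of 4 is 3.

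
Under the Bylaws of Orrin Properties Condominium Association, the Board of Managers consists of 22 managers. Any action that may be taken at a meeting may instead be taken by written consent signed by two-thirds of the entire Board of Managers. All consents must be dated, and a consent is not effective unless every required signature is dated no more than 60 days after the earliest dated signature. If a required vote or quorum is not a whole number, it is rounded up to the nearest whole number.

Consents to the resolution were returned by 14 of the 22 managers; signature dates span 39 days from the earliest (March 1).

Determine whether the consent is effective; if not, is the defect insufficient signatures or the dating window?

Signatures required: two-thirds of 22 — 2/3 of 22 = 14.67, rounded up to 15, so 15 needed; 14 signed. Insufficient.
Dating window: the latest signature is 39 days after the earliest; the limit is 60 days. Within the window.

Not effective — insufficient signatures.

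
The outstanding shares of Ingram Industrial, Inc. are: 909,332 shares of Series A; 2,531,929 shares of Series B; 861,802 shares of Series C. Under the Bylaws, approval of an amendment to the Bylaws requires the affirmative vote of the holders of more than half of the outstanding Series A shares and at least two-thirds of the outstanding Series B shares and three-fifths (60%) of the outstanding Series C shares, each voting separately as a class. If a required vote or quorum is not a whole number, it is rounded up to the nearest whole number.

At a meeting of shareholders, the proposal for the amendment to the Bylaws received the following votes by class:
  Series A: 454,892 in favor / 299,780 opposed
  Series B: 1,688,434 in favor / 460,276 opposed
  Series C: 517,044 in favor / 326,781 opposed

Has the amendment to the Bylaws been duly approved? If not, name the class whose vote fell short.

Not approved — the Series C shares did not give the required vote.

Series A: a majority of 909332 is 454667; 454,667 required, 454,892 in favor — approved.
Series B: 2/3 of 2531929 = 1687952.67, rounded up to 1687953; 1,687,953 required, 1,688,434 in favor — approved.
Series C: 3/5 of 861802 = 517081.20, rounded up to 517082; 517,082 required, 517,044 in favor — not approved.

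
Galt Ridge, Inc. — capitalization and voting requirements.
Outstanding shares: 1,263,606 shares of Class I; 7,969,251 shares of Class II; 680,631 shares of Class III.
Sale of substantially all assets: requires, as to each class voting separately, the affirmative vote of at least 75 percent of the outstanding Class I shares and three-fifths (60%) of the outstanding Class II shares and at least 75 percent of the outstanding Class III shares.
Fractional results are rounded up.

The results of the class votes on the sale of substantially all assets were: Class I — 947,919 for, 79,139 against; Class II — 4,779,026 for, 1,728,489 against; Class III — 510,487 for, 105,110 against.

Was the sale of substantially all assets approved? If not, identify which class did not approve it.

Not approved — the Class II shares did not give the required vote.

Class I: 3/4 of 1263606 = 947704.50, rounded up to 947705; 947,705 required, 947,919 in favor — approved.
Class II: 3/5 of 7969251 = 4781550.60, rounded up to 4781551; 4,781,551 required, 4,779,026 in favor — not approved.
Class III: 3/4 of 680631 = 510473.25, rounded up to 510474; 510,474 required, 510,487 in favor — approved.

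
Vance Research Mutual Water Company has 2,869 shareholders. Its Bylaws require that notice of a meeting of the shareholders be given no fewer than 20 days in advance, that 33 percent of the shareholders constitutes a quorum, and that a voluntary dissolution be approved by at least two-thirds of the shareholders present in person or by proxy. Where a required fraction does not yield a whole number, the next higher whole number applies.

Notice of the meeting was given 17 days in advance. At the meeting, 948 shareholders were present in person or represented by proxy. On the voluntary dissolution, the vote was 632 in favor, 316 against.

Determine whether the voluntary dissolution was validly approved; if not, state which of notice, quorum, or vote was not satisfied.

Notice: 17 days given; 20 required. Not satisfied.
Quorum: 33% of 2,869 = 946.77, rounded up to 947; 948 present. Satisfied.
Vote: requires two-thirds of those present (948); 2/3 of 948 = 632, so 632 needed; 632 in favor. Satisfied.

Invalid — notice requirement not satisfied.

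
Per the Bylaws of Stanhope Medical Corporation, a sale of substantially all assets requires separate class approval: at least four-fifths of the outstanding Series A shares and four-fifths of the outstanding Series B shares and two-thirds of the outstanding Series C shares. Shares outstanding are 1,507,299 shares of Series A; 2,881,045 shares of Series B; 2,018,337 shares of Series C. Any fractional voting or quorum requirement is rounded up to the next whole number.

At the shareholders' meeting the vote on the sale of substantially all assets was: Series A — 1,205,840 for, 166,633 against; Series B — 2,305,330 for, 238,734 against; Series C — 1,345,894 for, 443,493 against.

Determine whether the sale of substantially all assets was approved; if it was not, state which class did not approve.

Approved — every class gave the required vote.

Series A: 4/5 of 1507299 = 1205839.20, rounded up to 1205840; 1,205,840 required, 1,205,840 in favor — approved.
Series B: 4/5 of 2881045 = 2304836; 2,304,836 required, 2,305,330 in favor — approved.
Series C: 2/3 of 2018337 = 1345558; 1,345,558 required, 1,345,894 in favor — approved.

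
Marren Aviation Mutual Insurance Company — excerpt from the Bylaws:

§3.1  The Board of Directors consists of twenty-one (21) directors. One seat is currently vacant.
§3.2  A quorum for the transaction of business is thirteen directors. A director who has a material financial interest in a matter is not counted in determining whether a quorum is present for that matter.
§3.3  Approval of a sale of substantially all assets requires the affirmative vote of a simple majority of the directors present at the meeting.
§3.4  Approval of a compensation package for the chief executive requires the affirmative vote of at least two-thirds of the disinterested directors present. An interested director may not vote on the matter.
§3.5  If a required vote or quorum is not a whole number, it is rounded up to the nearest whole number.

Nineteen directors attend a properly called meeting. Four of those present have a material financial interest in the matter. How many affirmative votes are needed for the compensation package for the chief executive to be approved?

The compensation package for the chief executive requires two-thirds of the disinterested directors present (19 − 4 = 15).
2/3 of 15 = 10.

10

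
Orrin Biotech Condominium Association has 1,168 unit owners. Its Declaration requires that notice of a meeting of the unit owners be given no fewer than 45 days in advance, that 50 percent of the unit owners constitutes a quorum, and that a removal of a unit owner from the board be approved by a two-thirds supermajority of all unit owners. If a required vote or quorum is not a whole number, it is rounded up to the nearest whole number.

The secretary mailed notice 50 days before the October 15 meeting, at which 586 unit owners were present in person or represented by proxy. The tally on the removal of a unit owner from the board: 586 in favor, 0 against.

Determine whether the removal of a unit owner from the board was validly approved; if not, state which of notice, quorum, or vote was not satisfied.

Notice: 50 days given; 45 required. Satisfied.
Quorum: 50% of 1,168 = 584; 586 present. Satisfied.
Vote: requires two-thirds of all unit owners (1,168); 2/3 of 1168 = 778.67, rounded up to 779, so 779 needed; 586 in favor. Not satisfied.

Invalid — vote requirement not satisfied.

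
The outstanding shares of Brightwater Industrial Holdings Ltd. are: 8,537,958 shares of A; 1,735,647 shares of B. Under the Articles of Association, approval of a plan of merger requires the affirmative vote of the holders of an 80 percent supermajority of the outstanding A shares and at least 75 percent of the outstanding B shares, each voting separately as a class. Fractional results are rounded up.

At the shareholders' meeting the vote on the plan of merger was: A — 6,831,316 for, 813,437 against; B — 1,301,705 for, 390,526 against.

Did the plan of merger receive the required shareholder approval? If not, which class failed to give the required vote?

A: 4/5 of 8537958 = 6830366.40, rounded up to 6830367; 6,830,367 required, 6,831,316 in favor — approved.
B: 3/4 of 1735647 = 1301735.25, rounded up to 1301736; 1,301,736 required, 1,301,705 in favor — not approved.

Not approved — the B shares did not give the required vote.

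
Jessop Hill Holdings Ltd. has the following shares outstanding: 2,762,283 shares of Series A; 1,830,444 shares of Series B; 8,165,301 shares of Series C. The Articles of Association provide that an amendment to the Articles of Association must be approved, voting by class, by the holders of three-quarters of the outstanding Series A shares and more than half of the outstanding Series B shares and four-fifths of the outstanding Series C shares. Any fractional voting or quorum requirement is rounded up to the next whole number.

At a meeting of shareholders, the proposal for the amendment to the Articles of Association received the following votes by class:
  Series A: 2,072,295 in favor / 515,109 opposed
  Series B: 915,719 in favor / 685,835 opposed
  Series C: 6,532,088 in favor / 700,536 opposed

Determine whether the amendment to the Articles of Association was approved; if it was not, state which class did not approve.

Not approved — the Series C shares did not give the required vote.

Series A: 3/4 of 2762283 = 2071712.25, rounded up to 2071713; 2,071,713 required, 2,072,295 in favor — approved.
Series B: a majority of 1830444 is 915223; 915,223 required, 915,719 in favor — approved.
Series C: 4/5 of 8165301 = 6532240.80, rounded up to 6532241; 6,532,241 required, 6,532,088 in favor — not approved.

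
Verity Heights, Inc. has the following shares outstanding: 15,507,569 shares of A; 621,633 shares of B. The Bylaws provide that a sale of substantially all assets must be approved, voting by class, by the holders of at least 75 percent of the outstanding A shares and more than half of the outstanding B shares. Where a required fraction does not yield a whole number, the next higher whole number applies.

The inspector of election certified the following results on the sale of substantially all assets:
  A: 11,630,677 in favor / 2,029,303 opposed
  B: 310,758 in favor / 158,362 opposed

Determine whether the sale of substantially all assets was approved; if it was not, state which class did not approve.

A: 3/4 of 15507569 = 11630676.75, rounded up to 11630677; 11,630,677 required, 11,630,677 in favor — approved.
B: a majority of 621633 is 310817; 310,817 required, 310,758 in favor — not approved.

Not approved — the B shares did not give the required vote.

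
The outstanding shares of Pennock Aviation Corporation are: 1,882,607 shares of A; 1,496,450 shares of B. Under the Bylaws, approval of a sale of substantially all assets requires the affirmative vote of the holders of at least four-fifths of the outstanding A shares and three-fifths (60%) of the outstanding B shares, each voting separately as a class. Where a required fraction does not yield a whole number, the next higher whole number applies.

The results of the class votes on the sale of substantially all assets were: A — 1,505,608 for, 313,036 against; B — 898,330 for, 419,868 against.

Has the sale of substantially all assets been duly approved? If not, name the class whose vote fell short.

Not approved — the A shares did not give the required vote.

A: 4/5 of 1882607 = 1506085.60, rounded up to 1506086; 1,506,086 required, 1,505,608 in favor — not approved.
B: 3/5 of 1496450 = 897870; 897,870 required, 898,330 in favor — approved.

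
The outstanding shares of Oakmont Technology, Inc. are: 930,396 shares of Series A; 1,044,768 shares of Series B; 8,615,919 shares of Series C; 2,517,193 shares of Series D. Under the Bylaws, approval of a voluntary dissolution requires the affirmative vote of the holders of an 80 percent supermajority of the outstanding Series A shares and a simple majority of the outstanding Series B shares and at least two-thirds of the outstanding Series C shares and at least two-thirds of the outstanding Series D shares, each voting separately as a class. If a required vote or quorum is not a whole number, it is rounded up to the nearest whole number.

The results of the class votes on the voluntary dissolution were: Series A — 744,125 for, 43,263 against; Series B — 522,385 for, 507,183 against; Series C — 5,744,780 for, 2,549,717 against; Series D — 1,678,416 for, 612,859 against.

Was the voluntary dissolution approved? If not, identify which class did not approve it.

Not approved — the Series A shares did not give the required vote.

Series A: 4/5 of 930396 = 744316.80, rounded up to 744317; 744,317 required, 744,125 in favor — not approved.
Series B: a majority of 1044768 is 522385; 522,385 required, 522,385 in favor — approved.
Series C: 2/3 of 8615919 = 5743946; 5,743,946 required, 5,744,780 in favor — approved.
Series D: 2/3 of 2517193 = 1678128.67, rounded up to 1678129; 1,678,129 required, 1,678,416 in favor — approved.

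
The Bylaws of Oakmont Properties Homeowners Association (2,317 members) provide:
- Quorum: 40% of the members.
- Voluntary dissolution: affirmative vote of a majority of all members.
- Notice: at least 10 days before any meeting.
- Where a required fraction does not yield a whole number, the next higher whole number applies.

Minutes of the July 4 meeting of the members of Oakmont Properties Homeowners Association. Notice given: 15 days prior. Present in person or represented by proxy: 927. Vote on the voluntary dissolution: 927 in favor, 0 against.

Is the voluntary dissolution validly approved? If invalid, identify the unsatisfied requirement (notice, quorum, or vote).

Invalid — vote requirement not satisfied.

Notice: 15 days given; 10 required. Satisfied.
Quorum: 40% of 2,317 = 926.80, rounded up to 927; 927 present. Satisfied.
Vote: requires a majority of all members (2,317); a majority of 2317 is 1159, so 1,159 needed; 927 in favor. Not satisfied.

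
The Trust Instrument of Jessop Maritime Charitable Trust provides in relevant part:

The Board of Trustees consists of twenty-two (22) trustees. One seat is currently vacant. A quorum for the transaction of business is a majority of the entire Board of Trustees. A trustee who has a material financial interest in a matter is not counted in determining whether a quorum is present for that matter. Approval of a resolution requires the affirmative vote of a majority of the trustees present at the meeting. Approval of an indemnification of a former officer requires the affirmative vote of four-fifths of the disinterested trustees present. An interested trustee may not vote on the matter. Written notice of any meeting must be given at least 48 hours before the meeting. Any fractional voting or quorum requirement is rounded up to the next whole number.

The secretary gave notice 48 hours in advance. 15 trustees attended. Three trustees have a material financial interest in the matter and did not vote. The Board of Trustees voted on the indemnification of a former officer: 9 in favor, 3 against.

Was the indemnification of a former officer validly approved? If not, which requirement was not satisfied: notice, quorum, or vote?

Invalid — vote requirement not satisfied.

Notice: 48 hours given; 48 required (48 ≥ 48). Satisfied.
Quorum: 15 present, but the 3 interested trustees do not count, leaving 12. Quorum is 12. Satisfied.
Vote: the indemnification of a former officer requires four-fifths of the disinterested trustees present (15 − 3 = 12). 4/5 of 12 = 9.60, rounded up to 10, so 10 affirmative votes are needed; 9 voted in favor. Not satisfied.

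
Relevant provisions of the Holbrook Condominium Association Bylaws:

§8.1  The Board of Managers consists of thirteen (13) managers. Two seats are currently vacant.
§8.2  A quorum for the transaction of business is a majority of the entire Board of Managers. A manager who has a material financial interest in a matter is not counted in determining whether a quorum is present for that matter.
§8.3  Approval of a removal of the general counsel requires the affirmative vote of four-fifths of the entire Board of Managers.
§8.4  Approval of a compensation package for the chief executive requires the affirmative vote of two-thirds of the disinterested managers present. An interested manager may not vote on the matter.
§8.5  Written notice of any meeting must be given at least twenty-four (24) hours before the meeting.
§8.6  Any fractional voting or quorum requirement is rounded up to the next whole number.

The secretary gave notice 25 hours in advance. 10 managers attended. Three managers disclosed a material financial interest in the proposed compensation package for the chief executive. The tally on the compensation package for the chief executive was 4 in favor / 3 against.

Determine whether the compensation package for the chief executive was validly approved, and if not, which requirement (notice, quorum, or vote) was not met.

Notice: 25 hours given; 24 required (25 ≥ 24). Satisfied.
Quorum: 10 present, but the 3 interested managers do not count, leaving 7. Quorum is 7. Satisfied.
Vote: the compensation package for the chief executive requires two-thirds of the disinterested managers present (10 − 3 = 7). 2/3 of 7 = 4.67, rounded up to 5, so 5 affirmative votes are needed; 4 voted in favor. Not satisfied.

Invalid — vote requirement not satisfied.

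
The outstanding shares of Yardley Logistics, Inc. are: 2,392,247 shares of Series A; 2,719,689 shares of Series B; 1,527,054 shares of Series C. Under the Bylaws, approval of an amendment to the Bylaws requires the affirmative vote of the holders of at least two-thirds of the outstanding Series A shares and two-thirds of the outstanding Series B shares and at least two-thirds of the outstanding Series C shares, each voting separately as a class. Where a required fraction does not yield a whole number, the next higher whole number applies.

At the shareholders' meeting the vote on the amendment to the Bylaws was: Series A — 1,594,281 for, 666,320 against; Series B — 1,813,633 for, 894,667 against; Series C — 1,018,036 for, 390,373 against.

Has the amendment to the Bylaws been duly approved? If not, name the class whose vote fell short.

Series A: 2/3 of 2392247 = 1594831.33, rounded up to 1594832; 1,594,832 required, 1,594,281 in favor — not approved.
Series B: 2/3 of 2719689 = 1813126; 1,813,126 required, 1,813,633 in favor — approved.
Series C: 2/3 of 1527054 = 1018036; 1,018,036 required, 1,018,036 in favor — approved.

Not approved — the Series A shares did not give the required vote.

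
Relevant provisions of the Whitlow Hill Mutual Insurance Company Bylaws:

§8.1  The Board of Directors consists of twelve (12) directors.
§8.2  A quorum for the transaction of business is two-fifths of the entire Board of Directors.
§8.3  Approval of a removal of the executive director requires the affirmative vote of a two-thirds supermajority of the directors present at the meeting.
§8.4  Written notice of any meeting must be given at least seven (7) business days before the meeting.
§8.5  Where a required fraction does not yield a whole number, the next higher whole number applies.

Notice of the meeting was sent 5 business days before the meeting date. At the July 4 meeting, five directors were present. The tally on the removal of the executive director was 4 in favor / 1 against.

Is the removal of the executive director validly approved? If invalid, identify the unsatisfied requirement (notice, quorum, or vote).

Notice: 5 business days given; 7 required (5 < 7). Not satisfied.
Quorum: 5 present; quorum is 5. Satisfied.
Vote: the removal of the executive director requires two-thirds of the directors present (5). 2/3 of 5 = 3.33, rounded up to 4, so 4 affirmative votes are needed; 4 voted in favor. Satisfied.

Invalid — notice requirement not satisfied.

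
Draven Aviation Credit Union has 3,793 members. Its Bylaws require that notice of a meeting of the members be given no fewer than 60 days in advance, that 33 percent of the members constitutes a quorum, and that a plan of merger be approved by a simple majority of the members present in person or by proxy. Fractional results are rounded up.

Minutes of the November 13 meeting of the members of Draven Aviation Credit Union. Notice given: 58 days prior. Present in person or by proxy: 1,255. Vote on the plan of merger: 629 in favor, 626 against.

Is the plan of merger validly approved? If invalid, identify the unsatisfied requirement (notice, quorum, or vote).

Notice: 58 days given; 60 required. Not satisfied.
Quorum: 33% of 3,793 = 1,251.69, rounded up to 1,252; 1,255 present. Satisfied.
Vote: requires a majority of those present (1,255); a majority of 1255 is 628, so 628 needed; 629 in favor. Satisfied.

Invalid — notice requirement not satisfied.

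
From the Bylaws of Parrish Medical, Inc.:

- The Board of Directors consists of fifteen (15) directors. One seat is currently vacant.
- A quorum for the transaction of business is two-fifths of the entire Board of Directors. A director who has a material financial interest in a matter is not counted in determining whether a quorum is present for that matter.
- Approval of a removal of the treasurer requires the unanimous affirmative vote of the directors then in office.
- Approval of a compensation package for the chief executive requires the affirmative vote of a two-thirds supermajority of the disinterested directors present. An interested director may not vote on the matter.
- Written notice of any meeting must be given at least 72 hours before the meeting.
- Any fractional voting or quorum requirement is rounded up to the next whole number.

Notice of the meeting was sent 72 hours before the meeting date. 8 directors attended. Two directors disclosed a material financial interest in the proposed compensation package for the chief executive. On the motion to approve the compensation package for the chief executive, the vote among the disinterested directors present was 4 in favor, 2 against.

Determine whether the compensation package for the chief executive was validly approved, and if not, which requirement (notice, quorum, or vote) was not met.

Valid — all requirements satisfied.

Notice: 72 hours given; 72 required (72 ≥ 72). Satisfied.
Quorum: 8 present, but the 2 interested directors do not count, leaving 6. Quorum is 6. Satisfied.
Vote: the compensation package for the chief executive requires two-thirds of the disinterested directors present (8 − 2 = 6). 2/3 of 6 = 4, so 4 affirmative votes are needed; 4 voted in favor. Satisfied.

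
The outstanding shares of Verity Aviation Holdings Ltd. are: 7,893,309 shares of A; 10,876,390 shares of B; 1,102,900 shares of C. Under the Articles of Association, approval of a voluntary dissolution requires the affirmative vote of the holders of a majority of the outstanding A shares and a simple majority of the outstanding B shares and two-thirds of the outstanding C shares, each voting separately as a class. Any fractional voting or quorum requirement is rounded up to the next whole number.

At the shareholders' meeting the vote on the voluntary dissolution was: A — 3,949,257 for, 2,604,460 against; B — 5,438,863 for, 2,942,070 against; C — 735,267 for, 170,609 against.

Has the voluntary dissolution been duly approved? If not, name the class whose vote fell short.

A: a majority of 7893309 is 3946655; 3,946,655 required, 3,949,257 in favor — approved.
B: a majority of 10876390 is 5438196; 5,438,196 required, 5,438,863 in favor — approved.
C: 2/3 of 1102900 = 735266.67, rounded up to 735267; 735,267 required, 735,267 in favor — approved.

Approved — every class gave the required vote.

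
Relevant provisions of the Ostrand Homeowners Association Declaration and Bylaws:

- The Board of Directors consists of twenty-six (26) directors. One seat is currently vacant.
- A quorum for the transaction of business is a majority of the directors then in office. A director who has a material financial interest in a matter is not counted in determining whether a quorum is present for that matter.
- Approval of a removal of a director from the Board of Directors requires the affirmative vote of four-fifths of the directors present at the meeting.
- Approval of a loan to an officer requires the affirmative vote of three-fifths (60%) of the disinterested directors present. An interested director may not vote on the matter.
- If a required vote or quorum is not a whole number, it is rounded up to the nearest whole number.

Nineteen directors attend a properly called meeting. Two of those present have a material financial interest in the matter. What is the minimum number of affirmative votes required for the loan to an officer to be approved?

The loan to an officer requires three-fifths of the disinterested directors present (19 − 2 = 17).
3/5 of 17 = 10.20, rounded up to 11.

11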